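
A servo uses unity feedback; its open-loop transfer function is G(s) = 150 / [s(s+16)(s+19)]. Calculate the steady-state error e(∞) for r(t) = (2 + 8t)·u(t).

1216/75

One free integrator in G(s): this is a type 1 system. By superposition:
  • 2: tracked with zero error.
  • 8t: e_ss = 8/K_v with K_v=75/152 → 1216/75.
Total e_ss = 1216/75.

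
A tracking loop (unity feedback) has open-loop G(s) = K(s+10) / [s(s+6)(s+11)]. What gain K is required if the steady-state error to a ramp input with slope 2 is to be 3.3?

4

The open loop has one pole at the origin → type 1 system.
K_v = lim_{s→0} s·G(s) = K·10 / (6·11) = (5/33)·K.
e_ss = 2/K_v = 3.3 ⇒ K_v = 20/33 ⇒ K = (20/33)/(5/33) = 4.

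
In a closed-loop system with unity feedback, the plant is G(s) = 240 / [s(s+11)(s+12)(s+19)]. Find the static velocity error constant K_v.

System type = 1 (one pole at s=0).
K_v = lim_{s→0} s·G(s) = 240 / (11·12·19) = 20/209.

20/209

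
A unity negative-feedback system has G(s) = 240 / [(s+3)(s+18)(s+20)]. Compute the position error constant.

No free integrators in G(s): this is a type 0 system.
K_p = lim_{s→0} G(s) = 240 / (3·18·20) = 2/9.

2/9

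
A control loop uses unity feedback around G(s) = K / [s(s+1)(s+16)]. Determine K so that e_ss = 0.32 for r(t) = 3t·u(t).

System type = 1 (one pole at s=0).
K_v = lim_{s→0} s·G(s) = K / (1·16) = 0.0625·K.
e_ss = 3/K_v = 0.32 ⇒ K_v = 9.375 ⇒ K = 9.375/0.0625 = 150.

150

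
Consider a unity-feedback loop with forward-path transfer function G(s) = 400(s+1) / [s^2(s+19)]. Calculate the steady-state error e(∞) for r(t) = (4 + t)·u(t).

0

The open loop has two poles at the origin → type 2 system. By superposition:
  • 4: tracked with zero error.
  • t: tracked with zero error.
Total e_ss = 0.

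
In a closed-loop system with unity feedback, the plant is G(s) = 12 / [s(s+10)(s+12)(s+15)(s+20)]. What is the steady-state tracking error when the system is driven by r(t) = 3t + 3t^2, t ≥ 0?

One free integrator in G(s): this is a type 1 system. Taking each input component in turn:
  • 3t: e_ss = 3/K_v with K_v=1/3000 → 9000.
  • 3t^2: a type-1 system cannot track it, e_ss → ∞.
The unbounded component dominates.

infinity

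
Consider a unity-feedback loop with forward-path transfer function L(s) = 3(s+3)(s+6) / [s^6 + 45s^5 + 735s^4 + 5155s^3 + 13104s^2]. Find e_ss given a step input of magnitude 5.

0

The denominator has no term below 13104s^2 — 2 poles at s=0, type 2.
K_p = ∞ for a type-2 system; e_ss to a step is zero.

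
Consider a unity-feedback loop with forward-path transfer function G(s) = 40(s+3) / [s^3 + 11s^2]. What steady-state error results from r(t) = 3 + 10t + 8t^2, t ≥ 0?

22/15

The denominator has no term below 11s^2 — 2 poles at s=0, type 2. Taking each input component in turn:
  • 3: tracked with zero error.
  • 10t: tracked with zero error.
  • 8t^2: e_ss = 16/K_a with K_a=120/11 → 22/15.
Total e_ss = 22/15.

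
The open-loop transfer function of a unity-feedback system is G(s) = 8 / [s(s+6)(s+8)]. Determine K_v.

G(s) has one factor of s in the denominator, so the system is type 1.
K_v = lim_{s→0} s·G(s) = 8 / (6·8) = 1/6.

1/6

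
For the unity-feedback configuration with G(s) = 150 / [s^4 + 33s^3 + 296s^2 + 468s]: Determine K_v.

25/78

Lowest-order denominator term is 468s, so the open loop has 1 pole at the origin → type 1 system.
K_v = lim_{s→0} s·G(s) = 150 / 468 = 25/78.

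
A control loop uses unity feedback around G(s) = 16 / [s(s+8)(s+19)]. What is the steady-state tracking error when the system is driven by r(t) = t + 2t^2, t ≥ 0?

One free integrator in G(s): this is a type 1 system. By superposition:
  • t: e_ss = 1/K_v with K_v=2/19 → 9.5.
  • 2t^2: a type-1 system cannot track it, e_ss → ∞.
The unbounded component dominates.

infinity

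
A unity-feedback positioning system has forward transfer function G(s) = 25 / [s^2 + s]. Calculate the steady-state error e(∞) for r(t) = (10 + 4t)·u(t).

0.16

Factoring s from the denominator leaves a polynomial with constant term 1, so the system is type 1. By superposition:
  • 10: tracked with zero error.
  • 4t: e_ss = 4/K_v with K_v=25 → 0.16.
Total e_ss = 0.16.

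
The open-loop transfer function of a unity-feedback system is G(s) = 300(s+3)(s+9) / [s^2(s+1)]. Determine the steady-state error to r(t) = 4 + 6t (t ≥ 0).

0

The open loop has two poles at the origin → type 2 system. Taking each input component in turn:
  • 4: tracked with zero error.
  • 6t: tracked with zero error.
Total e_ss = 0.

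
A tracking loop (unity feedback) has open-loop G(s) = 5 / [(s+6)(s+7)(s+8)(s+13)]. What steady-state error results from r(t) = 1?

The open loop has no poles at the origin → type 0 system.
K_p = lim_{s→0} G(s) = 5 / (6·7·8·13) = 5/4368.
e_ss = 1/(1 + K_p) = 1/(4373/4368) = 4368/4373.

4368/4373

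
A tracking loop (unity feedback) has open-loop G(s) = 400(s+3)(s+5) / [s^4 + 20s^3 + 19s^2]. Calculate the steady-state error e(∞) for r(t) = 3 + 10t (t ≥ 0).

Lowest-order denominator term is 19s^2, so the open loop has 2 poles at the origin → type 2 system. Treating each term separately:
  • 3: tracked with zero error.
  • 10t: tracked with zero error.
Total e_ss = 0.

0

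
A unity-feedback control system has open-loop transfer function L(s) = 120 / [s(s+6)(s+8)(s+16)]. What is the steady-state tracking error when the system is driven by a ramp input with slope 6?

System type = 1 (one pole at s=0).
K_v = lim_{s→0} s·L(s) = 120 / (6·8·16) = 5/32.
e_ss = 6/K_v = 6/(5/32) = 38.4.

38.4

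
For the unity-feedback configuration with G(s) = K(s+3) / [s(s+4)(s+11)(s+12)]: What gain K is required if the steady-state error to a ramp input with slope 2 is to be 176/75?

The open loop has one pole at the origin → type 1 system.
K_v = lim_{s→0} s·G(s) = K·3 / (4·11·12) = (1/176)·K.
e_ss = 2/K_v = 176/75 ⇒ K_v = 75/88 ⇒ K = (75/88)/(1/176) = 150.

150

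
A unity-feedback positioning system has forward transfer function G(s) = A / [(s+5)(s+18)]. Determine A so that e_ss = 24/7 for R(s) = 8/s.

No free integrators in G(s): this is a type 0 system.
K_p = lim_{s→0} G(s) = A / (5·18) = (1/90)·A.
e_ss = 8/(1 + K_p) = 24/7 ⇒ 1 + (1/90)·A = 7/3 ⇒ A = 120.

120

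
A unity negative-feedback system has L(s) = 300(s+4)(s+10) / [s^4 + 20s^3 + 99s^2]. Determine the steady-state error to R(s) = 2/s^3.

0.0165

Factoring s^2 from the denominator leaves a polynomial with constant term 99, so the system is type 2.
K_a = lim_{s→0} s^2·L(s) = 300·4·10 / 99 = 4000/33.
r(t) = t^2 gives R(s) = 2/s^3.
e_ss = 2/K_a = 2/(4000/33) = 0.0165.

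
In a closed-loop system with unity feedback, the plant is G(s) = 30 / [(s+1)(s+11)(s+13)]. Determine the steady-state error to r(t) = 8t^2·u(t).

No free integrators in G(s): this is a type 0 system.
For a type-0 system K_a = 0, so e_ss to a parabolic input is unbounded.

infinity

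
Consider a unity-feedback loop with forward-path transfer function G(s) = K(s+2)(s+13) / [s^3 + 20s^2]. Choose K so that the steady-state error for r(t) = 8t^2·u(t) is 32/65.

Factoring s^2 from the denominator leaves a polynomial with constant term 20, so the system is type 2.
K_a = lim_{s→0} s^2·G(s) = K·2·13 / 20 = 1.3·K.
e_ss = 16/K_a = 32/65 ⇒ K_a = 32.5 ⇒ K = 32.5/1.3 = 25.

25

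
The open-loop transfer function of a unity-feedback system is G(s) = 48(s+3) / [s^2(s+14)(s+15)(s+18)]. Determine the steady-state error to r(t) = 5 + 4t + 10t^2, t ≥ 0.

The open loop has two poles at the origin → type 2 system. By superposition:
  • 5: tracked with zero error.
  • 4t: tracked with zero error.
  • 10t^2: e_ss = 20/K_a with K_a=4/105 → 525.
Total e_ss = 525.

525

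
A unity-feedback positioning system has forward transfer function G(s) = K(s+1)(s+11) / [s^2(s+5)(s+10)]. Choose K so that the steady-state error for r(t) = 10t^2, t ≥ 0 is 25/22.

80

Two free integrators in G(s): this is a type 2 system.
K_a = lim_{s→0} s^2·G(s) = K·1·11 / (5·10) = 0.22·K.
e_ss = 20/K_a = 25/22 ⇒ K_a = 17.6 ⇒ K = 17.6/0.22 = 80.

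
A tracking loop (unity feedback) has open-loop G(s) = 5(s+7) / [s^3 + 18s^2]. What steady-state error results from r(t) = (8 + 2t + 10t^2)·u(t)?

72/7

Lowest-order denominator term is 18s^2, so the open loop has 2 poles at the origin → type 2 system. Taking each input component in turn:
  • 8: tracked with zero error.
  • 2t: tracked with zero error.
  • 10t^2: e_ss = 20/K_a with K_a=35/18 → 72/7.
Total e_ss = 72/7.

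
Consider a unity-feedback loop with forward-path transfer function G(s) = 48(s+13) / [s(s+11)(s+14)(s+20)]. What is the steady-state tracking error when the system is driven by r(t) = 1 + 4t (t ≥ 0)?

G(s) has one factor of s in the denominator, so the system is type 1. Taking each input component in turn:
  • 1: tracked with zero error.
  • 4t: e_ss = 4/K_v with K_v=78/385 → 770/39.
Total e_ss = 770/39.

770/39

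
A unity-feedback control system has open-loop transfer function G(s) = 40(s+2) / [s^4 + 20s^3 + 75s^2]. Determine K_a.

Lowest-order denominator term is 75s^2, so the open loop has 2 poles at the origin → type 2 system.
K_a = lim_{s→0} s^2·G(s) = 40·2 / 75 = 16/15.

16/15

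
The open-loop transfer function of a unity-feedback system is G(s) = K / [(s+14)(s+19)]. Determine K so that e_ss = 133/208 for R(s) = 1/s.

System type = 0 (no poles at s=0).
K_p = lim_{s→0} G(s) = K / (14·19) = (1/266)·K.
e_ss = 1/(1 + K_p) = 133/208 ⇒ 1 + (1/266)·K = 208/133 ⇒ K = 150.

150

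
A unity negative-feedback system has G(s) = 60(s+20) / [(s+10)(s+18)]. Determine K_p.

20/3

The open loop has no poles at the origin → type 0 system.
K_p = lim_{s→0} G(s) = 60·20 / (10·18) = 20/3.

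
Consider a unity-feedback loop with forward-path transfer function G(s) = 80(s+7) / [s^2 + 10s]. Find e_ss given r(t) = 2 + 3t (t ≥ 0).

3/56

Factoring s from the denominator leaves a polynomial with constant term 10, so the system is type 1. By superposition:
  • 2: tracked with zero error.
  • 3t: e_ss = 3/K_v with K_v=56 → 3/56.
Total e_ss = 3/56.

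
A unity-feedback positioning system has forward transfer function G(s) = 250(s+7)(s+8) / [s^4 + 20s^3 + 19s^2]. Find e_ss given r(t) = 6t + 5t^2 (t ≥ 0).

19/1400

Lowest-order denominator term is 19s^2, so the open loop has 2 poles at the origin → type 2 system. Taking each input component in turn:
  • 6t: tracked with zero error.
  • 5t^2: e_ss = 10/K_a with K_a=14000/19 → 19/1400.
Total e_ss = 19/1400.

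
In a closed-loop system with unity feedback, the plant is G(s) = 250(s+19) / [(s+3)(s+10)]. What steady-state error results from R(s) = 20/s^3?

The open loop has no poles at the origin → type 0 system.
For a type-0 system K_a = 0, so e_ss to a parabolic input is unbounded.

infinity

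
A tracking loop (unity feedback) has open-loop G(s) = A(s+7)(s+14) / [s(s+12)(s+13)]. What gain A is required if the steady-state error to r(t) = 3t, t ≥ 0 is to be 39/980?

System type = 1 (one pole at s=0).
K_v = lim_{s→0} s·G(s) = A·7·14 / (12·13) = (49/78)·A.
e_ss = 3/K_v = 39/980 ⇒ K_v = 980/13 ⇒ A = (980/13)/(49/78) = 120.

120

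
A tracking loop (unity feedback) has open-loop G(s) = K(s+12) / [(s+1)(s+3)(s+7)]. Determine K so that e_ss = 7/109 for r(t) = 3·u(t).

80

No free integrators in G(s): this is a type 0 system.
K_p = lim_{s→0} G(s) = K·12 / (1·3·7) = (4/7)·K.
e_ss = 3/(1 + K_p) = 7/109 ⇒ 1 + (4/7)·K = 327/7 ⇒ K = 80.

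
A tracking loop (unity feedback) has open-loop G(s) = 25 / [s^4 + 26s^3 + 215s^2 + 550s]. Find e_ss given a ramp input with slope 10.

Factoring s from the denominator leaves a polynomial with constant term 550, so the system is type 1.
K_v = lim_{s→0} s·G(s) = 25 / 550 = 1/22.
e_ss = 10/K_v = 10/(1/22) = 220.

220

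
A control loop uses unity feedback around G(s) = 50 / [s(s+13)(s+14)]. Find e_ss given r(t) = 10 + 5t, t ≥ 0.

G(s) has one factor of s in the denominator, so the system is type 1. Taking each input component in turn:
  • 10: tracked with zero error.
  • 5t: e_ss = 5/K_v with K_v=25/91 → 18.2.
Total e_ss = 18.2.

18.2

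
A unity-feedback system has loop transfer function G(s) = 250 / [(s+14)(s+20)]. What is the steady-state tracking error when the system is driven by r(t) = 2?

The open loop has no poles at the origin → type 0 system.
K_p = lim_{s→0} G(s) = 250 / (14·20) = 25/28.
e_ss = 2/(1 + K_p) = 2/(53/28) = 56/53.

56/53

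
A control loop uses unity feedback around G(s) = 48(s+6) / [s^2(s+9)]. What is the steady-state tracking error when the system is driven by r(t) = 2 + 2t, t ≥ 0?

0

Two free integrators in G(s): this is a type 2 system. By superposition:
  • 2: tracked with zero error.
  • 2t: tracked with zero error.
Total e_ss = 0.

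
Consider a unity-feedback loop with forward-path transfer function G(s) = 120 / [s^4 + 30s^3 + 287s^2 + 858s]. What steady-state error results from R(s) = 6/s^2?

42.9

The denominator has no term below 858s — 1 pole at s=0, type 1.
K_v = lim_{s→0} s·G(s) = 120 / 858 = 20/143.
e_ss = 6/K_v = 6/(20/143) = 42.9.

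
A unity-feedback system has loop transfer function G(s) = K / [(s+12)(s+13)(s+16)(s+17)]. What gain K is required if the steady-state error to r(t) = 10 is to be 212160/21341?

The open loop has no poles at the origin → type 0 system.
K_p = lim_{s→0} G(s) = K / (12·13·16·17) = (1/42432)·K.
e_ss = 10/(1 + K_p) = 212160/21341 ⇒ 1 + (1/42432)·K = 21341/21216 ⇒ K = 250.

250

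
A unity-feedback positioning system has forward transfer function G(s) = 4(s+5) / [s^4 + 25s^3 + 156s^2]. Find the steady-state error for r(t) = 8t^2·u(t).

124.8

Factoring s^2 from the denominator leaves a polynomial with constant term 156, so the system is type 2.
K_a = lim_{s→0} s^2·G(s) = 4·5 / 156 = 5/39.
r(t) = 8t^2 gives R(s) = 16/s^3.
e_ss = 16/K_a = 16/(5/39) = 124.8.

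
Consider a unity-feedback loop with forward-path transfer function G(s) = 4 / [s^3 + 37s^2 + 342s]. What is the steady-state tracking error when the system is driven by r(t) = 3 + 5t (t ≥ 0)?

Lowest-order denominator term is 342s, so the open loop has 1 pole at the origin → type 1 system. Treating each term separately:
  • 3: tracked with zero error.
  • 5t: e_ss = 5/K_v with K_v=2/171 → 427.5.
Total e_ss = 427.5.

427.5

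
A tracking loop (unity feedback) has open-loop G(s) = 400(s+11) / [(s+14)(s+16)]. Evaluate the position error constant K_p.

G(s) has no factors of s in the denominator, so the system is type 0.
K_p = lim_{s→0} G(s) = 400·11 / (14·16) = 275/14.

275/14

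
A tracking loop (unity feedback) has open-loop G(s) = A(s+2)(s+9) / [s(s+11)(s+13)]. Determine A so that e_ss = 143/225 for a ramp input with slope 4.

50

G(s) has one factor of s in the denominator, so the system is type 1.
K_v = lim_{s→0} s·G(s) = A·2·9 / (11·13) = (18/143)·A.
e_ss = 4/K_v = 143/225 ⇒ K_v = 900/143 ⇒ A = (900/143)/(18/143) = 50.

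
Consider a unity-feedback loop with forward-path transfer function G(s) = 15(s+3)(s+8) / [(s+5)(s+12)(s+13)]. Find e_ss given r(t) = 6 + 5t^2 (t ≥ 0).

G(s) has no factors of s in the denominator, so the system is type 0. Taking each input component in turn:
  • 6: e_ss = 6/(1+K_p) with K_p=6/13 → 78/19.
  • 5t^2: a type-0 system cannot track it, e_ss → ∞.
The unbounded component dominates.

infinity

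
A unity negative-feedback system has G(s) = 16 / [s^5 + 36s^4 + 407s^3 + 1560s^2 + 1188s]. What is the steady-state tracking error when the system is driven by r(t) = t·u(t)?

The denominator has no term below 1188s — 1 pole at s=0, type 1.
K_v = lim_{s→0} s·G(s) = 16 / 1188 = 4/297.
e_ss = 1/K_v = 1/(4/297) = 74.25.

74.25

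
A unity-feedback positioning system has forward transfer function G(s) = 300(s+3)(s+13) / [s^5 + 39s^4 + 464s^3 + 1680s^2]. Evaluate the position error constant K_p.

K_p = lim_{s→0} G(s); with 2 poles at the origin the limit diverges, so K_p = ∞.

infinity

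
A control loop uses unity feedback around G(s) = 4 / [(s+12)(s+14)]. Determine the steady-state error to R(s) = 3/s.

G(s) has no factors of s in the denominator, so the system is type 0.
K_p = lim_{s→0} G(s) = 4 / (12·14) = 1/42.
e_ss = 3/(1 + K_p) = 3/(43/42) = 126/43.

126/43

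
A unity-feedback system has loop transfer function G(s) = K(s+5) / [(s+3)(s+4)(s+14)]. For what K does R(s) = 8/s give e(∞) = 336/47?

4

No free integrators in G(s): this is a type 0 system.
K_p = lim_{s→0} G(s) = K·5 / (3·4·14) = (5/168)·K.
e_ss = 8/(1 + K_p) = 336/47 ⇒ 1 + (5/168)·K = 47/42 ⇒ K = 4.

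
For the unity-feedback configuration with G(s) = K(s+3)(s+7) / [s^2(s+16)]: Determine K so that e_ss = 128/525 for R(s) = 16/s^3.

50

G(s) has two factors of s in the denominator, so the system is type 2.
K_a = lim_{s→0} s^2·G(s) = K·3·7 / (16) = 1.3125·K.
e_ss = 16/K_a = 128/525 ⇒ K_a = 65.625 ⇒ K = 65.625/1.3125 = 50.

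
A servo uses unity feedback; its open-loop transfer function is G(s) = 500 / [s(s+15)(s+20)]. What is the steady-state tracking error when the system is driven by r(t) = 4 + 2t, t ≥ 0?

The open loop has one pole at the origin → type 1 system. By superposition:
  • 4: tracked with zero error.
  • 2t: e_ss = 2/K_v with K_v=5/3 → 1.2.
Total e_ss = 1.2.

1.2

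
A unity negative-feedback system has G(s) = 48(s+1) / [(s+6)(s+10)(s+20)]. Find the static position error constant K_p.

The open loop has no poles at the origin → type 0 system.
K_p = lim_{s→0} G(s) = 48·1 / (6·10·20) = 0.04.

0.04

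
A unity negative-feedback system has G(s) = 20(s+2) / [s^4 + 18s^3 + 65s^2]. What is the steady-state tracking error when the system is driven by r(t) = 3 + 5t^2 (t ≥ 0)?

16.25

The denominator has no term below 65s^2 — 2 poles at s=0, type 2. By superposition:
  • 3: tracked with zero error.
  • 5t^2: e_ss = 10/K_a with K_a=8/13 → 16.25.
Total e_ss = 16.25.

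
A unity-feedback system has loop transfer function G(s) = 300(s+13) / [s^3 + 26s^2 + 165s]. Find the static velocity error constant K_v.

The denominator has no term below 165s — 1 pole at s=0, type 1.
K_v = lim_{s→0} s·G(s) = 300·13 / 165 = 260/11.

260/11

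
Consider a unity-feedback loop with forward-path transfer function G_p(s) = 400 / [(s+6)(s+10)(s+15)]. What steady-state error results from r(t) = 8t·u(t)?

System type = 0 (no poles at s=0).
For a type-0 system K_v = 0, so e_ss to a ramp input is unbounded.

infinity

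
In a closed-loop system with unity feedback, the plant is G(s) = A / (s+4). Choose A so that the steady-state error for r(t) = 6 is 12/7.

The open loop has no poles at the origin → type 0 system.
K_p = lim_{s→0} G(s) = A / (4) = 0.25·A.
e_ss = 6/(1 + K_p) = 12/7 ⇒ 1 + 0.25·A = 3.5 ⇒ A = 10.

10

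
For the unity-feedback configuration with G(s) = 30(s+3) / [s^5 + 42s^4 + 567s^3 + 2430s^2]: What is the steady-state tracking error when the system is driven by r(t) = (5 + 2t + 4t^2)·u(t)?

216

Factoring s^2 from the denominator leaves a polynomial with constant term 2430, so the system is type 2. Treating each term separately:
  • 5: tracked with zero error.
  • 2t: tracked with zero error.
  • 4t^2: e_ss = 8/K_a with K_a=1/27 → 216.
Total e_ss = 216.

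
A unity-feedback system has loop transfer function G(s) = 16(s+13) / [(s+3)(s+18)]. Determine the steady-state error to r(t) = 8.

216/131

The open loop has no poles at the origin → type 0 system.
K_p = lim_{s→0} G(s) = 16·13 / (3·18) = 104/27.
e_ss = 8/(1 + K_p) = 8/(131/27) = 216/131.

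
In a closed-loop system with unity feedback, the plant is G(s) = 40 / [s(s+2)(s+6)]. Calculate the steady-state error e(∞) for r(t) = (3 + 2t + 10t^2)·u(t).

One free integrator in G(s): this is a type 1 system. By superposition:
  • 3: tracked with zero error.
  • 2t: e_ss = 2/K_v with K_v=10/3 → 0.6.
  • 10t^2: a type-1 system cannot track it, e_ss → ∞.
The unbounded component dominates.

infinity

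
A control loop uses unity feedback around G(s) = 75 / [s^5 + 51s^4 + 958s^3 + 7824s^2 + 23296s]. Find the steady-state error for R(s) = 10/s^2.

Lowest-order denominator term is 23296s, so the open loop has 1 pole at the origin → type 1 system.
K_v = lim_{s→0} s·G(s) = 75 / 23296 = 75/23296.
e_ss = 10/K_v = 10/(75/23296) = 46592/15.

46592/15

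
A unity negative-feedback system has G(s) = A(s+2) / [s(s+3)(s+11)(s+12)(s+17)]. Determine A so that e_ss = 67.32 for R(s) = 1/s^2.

The open loop has one pole at the origin → type 1 system.
K_v = lim_{s→0} s·G(s) = A·2 / (3·11·12·17) = (1/3366)·A.
e_ss = 1/K_v = 67.32 ⇒ K_v = 25/1683 ⇒ A = (25/1683)/(1/3366) = 50.

50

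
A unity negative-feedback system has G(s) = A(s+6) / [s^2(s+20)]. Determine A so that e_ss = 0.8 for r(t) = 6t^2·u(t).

Two free integrators in G(s): this is a type 2 system.
K_a = lim_{s→0} s^2·G(s) = A·6 / (20) = 0.3·A.
e_ss = 12/K_a = 0.8 ⇒ K_a = 15 ⇒ A = 15/0.3 = 50.

50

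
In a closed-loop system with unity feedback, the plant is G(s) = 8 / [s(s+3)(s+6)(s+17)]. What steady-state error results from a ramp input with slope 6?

System type = 1 (one pole at s=0).
K_v = lim_{s→0} s·G(s) = 8 / (3·6·17) = 4/153.
e_ss = 6/K_v = 6/(4/153) = 229.5.

229.5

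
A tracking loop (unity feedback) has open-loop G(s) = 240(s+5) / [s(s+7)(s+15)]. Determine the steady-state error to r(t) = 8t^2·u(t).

infinity

The open loop has one pole at the origin → type 1 system.
For a type-1 system K_a = 0, so e_ss to a parabolic input is unbounded.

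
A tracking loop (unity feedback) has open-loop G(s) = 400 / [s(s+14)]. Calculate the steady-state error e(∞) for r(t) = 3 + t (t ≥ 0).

0.035

One free integrator in G(s): this is a type 1 system. By superposition:
  • 3: tracked with zero error.
  • t: e_ss = 1/K_v with K_v=200/7 → 0.035.
Total e_ss = 0.035.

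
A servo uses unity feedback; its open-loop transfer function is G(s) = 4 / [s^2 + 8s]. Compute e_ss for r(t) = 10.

0

Factoring s from the denominator leaves a polynomial with constant term 8, so the system is type 1.
K_p = ∞ for a type-1 system; e_ss to a step is zero.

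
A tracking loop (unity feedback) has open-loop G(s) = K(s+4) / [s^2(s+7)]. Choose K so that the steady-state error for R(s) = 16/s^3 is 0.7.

40

The open loop has two poles at the origin → type 2 system.
K_a = lim_{s→0} s^2·G(s) = K·4 / (7) = (4/7)·K.
e_ss = 16/K_a = 0.7 ⇒ K_a = 160/7 ⇒ K = (160/7)/(4/7) = 40.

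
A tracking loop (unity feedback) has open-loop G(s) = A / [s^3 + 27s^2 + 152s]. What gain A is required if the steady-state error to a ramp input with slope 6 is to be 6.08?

The denominator has no term below 152s — 1 pole at s=0, type 1.
K_v = lim_{s→0} s·G(s) = A / 152 = (1/152)·A.
e_ss = 6/K_v = 6.08 ⇒ K_v = 75/76 ⇒ A = (75/76)/(1/152) = 150.

150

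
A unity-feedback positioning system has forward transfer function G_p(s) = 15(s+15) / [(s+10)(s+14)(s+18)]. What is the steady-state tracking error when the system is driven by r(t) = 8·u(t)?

The open loop has no poles at the origin → type 0 system.
K_p = lim_{s→0} G_p(s) = 15·15 / (10·14·18) = 5/56.
e_ss = 8/(1 + K_p) = 8/(61/56) = 448/61.

448/61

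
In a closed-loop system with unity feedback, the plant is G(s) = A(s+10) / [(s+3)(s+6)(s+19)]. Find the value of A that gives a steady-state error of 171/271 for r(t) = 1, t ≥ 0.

20

The open loop has no poles at the origin → type 0 system.
K_p = lim_{s→0} G(s) = A·10 / (3·6·19) = (5/171)·A.
e_ss = 1/(1 + K_p) = 171/271 ⇒ 1 + (5/171)·A = 271/171 ⇒ A = 20.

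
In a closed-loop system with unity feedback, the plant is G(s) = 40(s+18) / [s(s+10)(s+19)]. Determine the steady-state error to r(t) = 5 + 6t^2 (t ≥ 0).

One free integrator in G(s): this is a type 1 system. Treating each term separately:
  • 5: tracked with zero error.
  • 6t^2: a type-1 system cannot track it, e_ss → ∞.
The unbounded component dominates.

infinity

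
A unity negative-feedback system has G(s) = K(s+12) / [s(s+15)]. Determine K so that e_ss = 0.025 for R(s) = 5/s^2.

250

One free integrator in G(s): this is a type 1 system.
K_v = lim_{s→0} s·G(s) = K·12 / (15) = 0.8·K.
e_ss = 5/K_v = 0.025 ⇒ K_v = 200 ⇒ K = 200/0.8 = 250.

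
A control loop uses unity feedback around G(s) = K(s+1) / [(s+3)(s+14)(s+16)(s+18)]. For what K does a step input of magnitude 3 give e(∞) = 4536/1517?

The open loop has no poles at the origin → type 0 system.
K_p = lim_{s→0} G(s) = K·1 / (3·14·16·18) = (1/12096)·K.
e_ss = 3/(1 + K_p) = 4536/1517 ⇒ 1 + (1/12096)·K = 1517/1512 ⇒ K = 40.

40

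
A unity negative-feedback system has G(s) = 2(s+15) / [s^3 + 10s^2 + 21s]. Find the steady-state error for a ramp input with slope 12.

The denominator has no term below 21s — 1 pole at s=0, type 1.
K_v = lim_{s→0} s·G(s) = 2·15 / 21 = 10/7.
e_ss = 12/K_v = 12/(10/7) = 8.4.

8.4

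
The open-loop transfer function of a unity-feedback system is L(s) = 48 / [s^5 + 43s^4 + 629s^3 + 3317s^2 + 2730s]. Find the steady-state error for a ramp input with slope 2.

Factoring s from the denominator leaves a polynomial with constant term 2730, so the system is type 1.
K_v = lim_{s→0} s·L(s) = 48 / 2730 = 8/455.
e_ss = 2/K_v = 2/(8/455) = 113.75.

113.75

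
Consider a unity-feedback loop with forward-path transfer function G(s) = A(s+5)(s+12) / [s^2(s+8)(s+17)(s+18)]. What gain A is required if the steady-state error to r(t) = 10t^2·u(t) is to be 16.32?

System type = 2 (two poles at s=0).
K_a = lim_{s→0} s^2·G(s) = A·5·12 / (8·17·18) = (5/204)·A.
e_ss = 20/K_a = 16.32 ⇒ K_a = 125/102 ⇒ A = (125/102)/(5/204) = 50.

50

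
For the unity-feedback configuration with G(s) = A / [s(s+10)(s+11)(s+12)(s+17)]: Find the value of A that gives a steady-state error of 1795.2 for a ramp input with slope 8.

100

G(s) has one factor of s in the denominator, so the system is type 1.
K_v = lim_{s→0} s·G(s) = A / (10·11·12·17) = (1/22440)·A.
e_ss = 8/K_v = 1795.2 ⇒ K_v = 5/1122 ⇒ A = (5/1122)/(1/22440) = 100.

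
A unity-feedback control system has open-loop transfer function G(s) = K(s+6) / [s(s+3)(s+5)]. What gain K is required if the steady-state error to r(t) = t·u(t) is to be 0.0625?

G(s) has one factor of s in the denominator, so the system is type 1.
K_v = lim_{s→0} s·G(s) = K·6 / (3·5) = 0.4·K.
e_ss = 1/K_v = 0.0625 ⇒ K_v = 16 ⇒ K = 16/0.4 = 40.

40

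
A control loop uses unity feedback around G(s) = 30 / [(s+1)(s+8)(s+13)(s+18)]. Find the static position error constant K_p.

G(s) has no factors of s in the denominator, so the system is type 0.
K_p = lim_{s→0} G(s) = 30 / (1·8·13·18) = 5/312.

5/312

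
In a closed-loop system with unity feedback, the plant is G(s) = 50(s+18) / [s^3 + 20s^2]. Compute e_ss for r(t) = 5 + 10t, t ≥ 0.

0

Factoring s^2 from the denominator leaves a polynomial with constant term 20, so the system is type 2. By superposition:
  • 5: tracked with zero error.
  • 10t: tracked with zero error.
Total e_ss = 0.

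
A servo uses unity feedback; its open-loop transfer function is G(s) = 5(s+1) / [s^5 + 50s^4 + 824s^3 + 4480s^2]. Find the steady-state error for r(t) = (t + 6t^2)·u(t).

Lowest-order denominator term is 4480s^2, so the open loop has 2 poles at the origin → type 2 system. Taking each input component in turn:
  • t: tracked with zero error.
  • 6t^2: e_ss = 12/K_a with K_a=1/896 → 10752.
Total e_ss = 10752.

10752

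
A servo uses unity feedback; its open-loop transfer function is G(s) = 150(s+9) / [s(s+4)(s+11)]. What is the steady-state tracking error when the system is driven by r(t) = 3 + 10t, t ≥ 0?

System type = 1 (one pole at s=0). By superposition:
  • 3: tracked with zero error.
  • 10t: e_ss = 10/K_v with K_v=675/22 → 44/135.
Total e_ss = 44/135.

44/135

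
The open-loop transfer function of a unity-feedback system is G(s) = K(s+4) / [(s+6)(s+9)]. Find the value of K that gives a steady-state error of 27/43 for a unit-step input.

8

System type = 0 (no poles at s=0).
K_p = lim_{s→0} G(s) = K·4 / (6·9) = (2/27)·K.
e_ss = 1/(1 + K_p) = 27/43 ⇒ 1 + (2/27)·K = 43/27 ⇒ K = 8.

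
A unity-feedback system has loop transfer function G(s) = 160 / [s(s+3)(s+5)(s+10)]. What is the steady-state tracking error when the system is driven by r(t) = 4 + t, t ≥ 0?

System type = 1 (one pole at s=0). Taking each input component in turn:
  • 4: tracked with zero error.
  • t: e_ss = 1/K_v with K_v=16/15 → 0.9375.
Total e_ss = 0.9375.

0.9375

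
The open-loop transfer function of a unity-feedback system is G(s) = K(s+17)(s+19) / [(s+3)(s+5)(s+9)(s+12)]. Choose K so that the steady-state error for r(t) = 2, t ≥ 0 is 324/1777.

System type = 0 (no poles at s=0).
K_p = lim_{s→0} G(s) = K·17·19 / (3·5·9·12) = (323/1620)·K.
e_ss = 2/(1 + K_p) = 324/1777 ⇒ 1 + (323/1620)·K = 1777/162 ⇒ K = 50.

50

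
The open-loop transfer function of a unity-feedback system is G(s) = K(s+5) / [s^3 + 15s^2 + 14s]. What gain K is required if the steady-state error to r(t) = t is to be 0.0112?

The denominator has no term below 14s — 1 pole at s=0, type 1.
K_v = lim_{s→0} s·G(s) = K·5 / 14 = (5/14)·K.
e_ss = 1/K_v = 0.0112 ⇒ K_v = 625/7 ⇒ K = (625/7)/(5/14) = 250.

250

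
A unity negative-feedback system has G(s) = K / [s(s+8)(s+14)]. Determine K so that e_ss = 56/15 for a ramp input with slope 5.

150

One free integrator in G(s): this is a type 1 system.
K_v = lim_{s→0} s·G(s) = K / (8·14) = (1/112)·K.
e_ss = 5/K_v = 56/15 ⇒ K_v = 75/56 ⇒ K = (75/56)/(1/112) = 150.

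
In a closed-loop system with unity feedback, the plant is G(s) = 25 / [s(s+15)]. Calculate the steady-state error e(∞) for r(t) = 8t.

G(s) has one factor of s in the denominator, so the system is type 1.
K_v = lim_{s→0} s·G(s) = 25 / (15) = 5/3.
e_ss = 8/K_v = 8/(5/3) = 4.8.

4.8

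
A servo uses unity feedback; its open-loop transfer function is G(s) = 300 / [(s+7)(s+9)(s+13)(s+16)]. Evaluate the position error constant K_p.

System type = 0 (no poles at s=0).
K_p = lim_{s→0} G(s) = 300 / (7·9·13·16) = 25/1092.

25/1092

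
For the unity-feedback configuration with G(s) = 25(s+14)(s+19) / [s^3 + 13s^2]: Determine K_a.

6650/13

The denominator has no term below 13s^2 — 2 poles at s=0, type 2.
K_a = lim_{s→0} s^2·G(s) = 25·14·19 / 13 = 6650/13.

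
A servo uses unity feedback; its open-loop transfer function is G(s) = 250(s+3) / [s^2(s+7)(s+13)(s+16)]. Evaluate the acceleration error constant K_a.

375/728

G(s) has two factors of s in the denominator, so the system is type 2.
K_a = lim_{s→0} s^2·G(s) = 250·3 / (7·13·16) = 375/728.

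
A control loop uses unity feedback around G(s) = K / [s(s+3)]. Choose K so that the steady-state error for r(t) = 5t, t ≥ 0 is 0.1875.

80

G(s) has one factor of s in the denominator, so the system is type 1.
K_v = lim_{s→0} s·G(s) = K / (3) = (1/3)·K.
e_ss = 5/K_v = 0.1875 ⇒ K_v = 80/3 ⇒ K = (80/3)/(1/3) = 80.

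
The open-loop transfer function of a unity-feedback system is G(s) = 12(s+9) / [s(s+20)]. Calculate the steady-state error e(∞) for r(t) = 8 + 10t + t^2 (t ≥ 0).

infinity

One free integrator in G(s): this is a type 1 system. Taking each input component in turn:
  • 8: tracked with zero error.
  • 10t: e_ss = 10/K_v with K_v=5.4 → 50/27.
  • t^2: a type-1 system cannot track it, e_ss → ∞.
The unbounded component dominates.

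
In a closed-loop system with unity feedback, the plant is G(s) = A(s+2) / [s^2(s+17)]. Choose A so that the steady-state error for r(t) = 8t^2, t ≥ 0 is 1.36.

100

Two free integrators in G(s): this is a type 2 system.
K_a = lim_{s→0} s^2·G(s) = A·2 / (17) = (2/17)·A.
e_ss = 16/K_a = 1.36 ⇒ K_a = 200/17 ⇒ A = (200/17)/(2/17) = 100.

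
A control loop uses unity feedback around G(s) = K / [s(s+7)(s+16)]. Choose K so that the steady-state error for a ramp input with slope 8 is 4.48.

The open loop has one pole at the origin → type 1 system.
K_v = lim_{s→0} s·G(s) = K / (7·16) = (1/112)·K.
e_ss = 8/K_v = 4.48 ⇒ K_v = 25/14 ⇒ K = (25/14)/(1/112) = 200.

200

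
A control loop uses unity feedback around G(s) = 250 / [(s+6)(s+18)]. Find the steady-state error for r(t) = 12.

System type = 0 (no poles at s=0).
K_p = lim_{s→0} G(s) = 250 / (6·18) = 125/54.
e_ss = 12/(1 + K_p) = 12/(179/54) = 648/179.

648/179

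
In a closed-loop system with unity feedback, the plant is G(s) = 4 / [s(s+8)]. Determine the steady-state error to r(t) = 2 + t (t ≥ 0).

The open loop has one pole at the origin → type 1 system. By superposition:
  • 2: tracked with zero error.
  • t: e_ss = 1/K_v with K_v=0.5 → 2.
Total e_ss = 2.

2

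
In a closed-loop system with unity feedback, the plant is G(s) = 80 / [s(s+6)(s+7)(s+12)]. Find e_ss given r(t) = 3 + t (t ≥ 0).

One free integrator in G(s): this is a type 1 system. Treating each term separately:
  • 3: tracked with zero error.
  • t: e_ss = 1/K_v with K_v=10/63 → 6.3.
Total e_ss = 6.3.

6.3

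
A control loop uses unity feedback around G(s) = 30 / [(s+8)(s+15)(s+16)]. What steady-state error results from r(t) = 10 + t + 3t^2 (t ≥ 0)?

The open loop has no poles at the origin → type 0 system. Taking each input component in turn:
  • 10: e_ss = 10/(1+K_p) with K_p=1/64 → 128/13.
  • t: a type-0 system cannot track it, e_ss → ∞.
  • 3t^2: a type-0 system cannot track it, e_ss → ∞.
The unbounded component dominates.

infinity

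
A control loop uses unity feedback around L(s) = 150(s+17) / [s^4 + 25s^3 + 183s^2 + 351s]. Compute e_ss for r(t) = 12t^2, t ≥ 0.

Factoring s from the denominator leaves a polynomial with constant term 351, so the system is type 1.
For a type-1 system K_a = 0, so e_ss to a parabolic input is unbounded.

infinity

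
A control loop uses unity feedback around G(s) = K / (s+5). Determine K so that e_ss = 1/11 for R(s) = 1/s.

System type = 0 (no poles at s=0).
K_p = lim_{s→0} G(s) = K / (5) = 0.2·K.
e_ss = 1/(1 + K_p) = 1/11 ⇒ 1 + 0.2·K = 11 ⇒ K = 50.

50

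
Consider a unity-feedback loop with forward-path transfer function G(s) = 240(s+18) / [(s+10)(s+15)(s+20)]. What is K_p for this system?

The open loop has no poles at the origin → type 0 system.
K_p = lim_{s→0} G(s) = 240·18 / (10·15·20) = 1.44.

1.44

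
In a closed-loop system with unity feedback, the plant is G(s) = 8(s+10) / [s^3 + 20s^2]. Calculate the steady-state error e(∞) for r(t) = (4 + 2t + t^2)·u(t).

The denominator has no term below 20s^2 — 2 poles at s=0, type 2. Taking each input component in turn:
  • 4: tracked with zero error.
  • 2t: tracked with zero error.
  • t^2: e_ss = 2/K_a with K_a=4 → 0.5.
Total e_ss = 0.5.

0.5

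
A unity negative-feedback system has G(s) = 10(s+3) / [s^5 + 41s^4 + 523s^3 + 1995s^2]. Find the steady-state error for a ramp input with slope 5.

0

Factoring s^2 from the denominator leaves a polynomial with constant term 1995, so the system is type 2.
A type-2 system has K_v = ∞, so it tracks a ramp input with zero steady-state error.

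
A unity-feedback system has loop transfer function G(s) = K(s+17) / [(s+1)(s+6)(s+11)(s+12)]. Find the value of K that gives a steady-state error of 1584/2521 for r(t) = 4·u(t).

250

No free integrators in G(s): this is a type 0 system.
K_p = lim_{s→0} G(s) = K·17 / (1·6·11·12) = (17/792)·K.
e_ss = 4/(1 + K_p) = 1584/2521 ⇒ 1 + (17/792)·K = 2521/396 ⇒ K = 250.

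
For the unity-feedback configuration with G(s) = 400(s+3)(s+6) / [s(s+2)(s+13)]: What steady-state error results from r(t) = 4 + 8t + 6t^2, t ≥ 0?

infinity

One free integrator in G(s): this is a type 1 system. By superposition:
  • 4: tracked with zero error.
  • 8t: e_ss = 8/K_v with K_v=3600/13 → 13/450.
  • 6t^2: a type-1 system cannot track it, e_ss → ∞.
The unbounded component dominates.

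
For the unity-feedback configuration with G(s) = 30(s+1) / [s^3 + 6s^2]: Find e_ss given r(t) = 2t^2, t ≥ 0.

0.8

Lowest-order denominator term is 6s^2, so the open loop has 2 poles at the origin → type 2 system.
K_a = lim_{s→0} s^2·G(s) = 30·1 / 6 = 5.
r(t) = 2t^2 gives R(s) = 4/s^3.
e_ss = 4/K_a = 4/5 = 0.8.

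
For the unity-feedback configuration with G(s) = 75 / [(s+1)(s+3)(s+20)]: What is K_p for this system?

System type = 0 (no poles at s=0).
K_p = lim_{s→0} G(s) = 75 / (1·3·20) = 1.25.

1.25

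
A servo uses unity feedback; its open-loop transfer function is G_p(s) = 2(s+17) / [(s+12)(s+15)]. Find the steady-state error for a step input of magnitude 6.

540/107

No free integrators in G_p(s): this is a type 0 system.
K_p = lim_{s→0} G_p(s) = 2·17 / (12·15) = 17/90.
e_ss = 6/(1 + K_p) = 6/(107/90) = 540/107.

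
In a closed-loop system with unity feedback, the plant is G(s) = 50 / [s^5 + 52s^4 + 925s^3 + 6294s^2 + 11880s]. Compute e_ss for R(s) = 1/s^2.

237.6

Factoring s from the denominator leaves a polynomial with constant term 11880, so the system is type 1.
K_v = lim_{s→0} s·G(s) = 50 / 11880 = 5/1188.
e_ss = 1/K_v = 1/(5/1188) = 237.6.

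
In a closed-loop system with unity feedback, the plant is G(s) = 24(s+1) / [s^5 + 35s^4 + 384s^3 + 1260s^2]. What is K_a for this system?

2/105

Factoring s^2 from the denominator leaves a polynomial with constant term 1260, so the system is type 2.
K_a = lim_{s→0} s^2·G(s) = 24·1 / 1260 = 2/105.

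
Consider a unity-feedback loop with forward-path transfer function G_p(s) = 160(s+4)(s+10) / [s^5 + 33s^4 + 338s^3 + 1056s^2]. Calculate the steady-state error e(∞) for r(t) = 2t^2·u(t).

Lowest-order denominator term is 1056s^2, so the open loop has 2 poles at the origin → type 2 system.
K_a = lim_{s→0} s^2·G_p(s) = 160·4·10 / 1056 = 200/33.
r(t) = 2t^2 gives R(s) = 4/s^3.
e_ss = 4/K_a = 4/(200/33) = 0.66.

0.66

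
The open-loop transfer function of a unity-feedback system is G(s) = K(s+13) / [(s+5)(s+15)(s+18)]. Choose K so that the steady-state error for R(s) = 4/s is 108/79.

The open loop has no poles at the origin → type 0 system.
K_p = lim_{s→0} G(s) = K·13 / (5·15·18) = (13/1350)·K.
e_ss = 4/(1 + K_p) = 108/79 ⇒ 1 + (13/1350)·K = 79/27 ⇒ K = 200.

200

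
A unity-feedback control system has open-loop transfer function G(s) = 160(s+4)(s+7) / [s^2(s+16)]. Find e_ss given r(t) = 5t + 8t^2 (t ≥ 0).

2/35

Two free integrators in G(s): this is a type 2 system. Taking each input component in turn:
  • 5t: tracked with zero error.
  • 8t^2: e_ss = 16/K_a with K_a=280 → 2/35.
Total e_ss = 2/35.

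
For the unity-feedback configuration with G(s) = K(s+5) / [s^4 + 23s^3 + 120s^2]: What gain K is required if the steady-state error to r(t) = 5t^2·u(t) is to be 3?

80

Factoring s^2 from the denominator leaves a polynomial with constant term 120, so the system is type 2.
K_a = lim_{s→0} s^2·G(s) = K·5 / 120 = (1/24)·K.
e_ss = 10/K_a = 3 ⇒ K_a = 10/3 ⇒ K = (10/3)/(1/24) = 80.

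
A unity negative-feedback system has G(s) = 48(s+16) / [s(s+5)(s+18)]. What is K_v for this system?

128/15

One free integrator in G(s): this is a type 1 system.
K_v = lim_{s→0} s·G(s) = 48·16 / (5·18) = 128/15.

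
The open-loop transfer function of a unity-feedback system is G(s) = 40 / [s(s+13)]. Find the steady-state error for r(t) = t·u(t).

G(s) has one factor of s in the denominator, so the system is type 1.
K_v = lim_{s→0} s·G(s) = 40 / (13) = 40/13.
e_ss = 1/K_v = 1/(40/13) = 0.325.

0.325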